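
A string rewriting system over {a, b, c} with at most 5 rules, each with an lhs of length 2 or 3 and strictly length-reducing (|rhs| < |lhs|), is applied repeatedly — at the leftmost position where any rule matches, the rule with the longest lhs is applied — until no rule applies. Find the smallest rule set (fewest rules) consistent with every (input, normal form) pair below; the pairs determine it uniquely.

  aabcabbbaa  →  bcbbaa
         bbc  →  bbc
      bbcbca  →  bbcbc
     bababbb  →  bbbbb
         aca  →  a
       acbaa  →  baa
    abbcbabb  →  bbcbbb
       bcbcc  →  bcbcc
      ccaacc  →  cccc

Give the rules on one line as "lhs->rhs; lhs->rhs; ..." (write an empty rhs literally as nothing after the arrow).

ab->b; ac->; ca->c; cab->c

  | aabcabbbaa => abcabbbaa => bcabbbaa => bcbbaa
  | bbc
  | bbcbca => bbcbc
  | bababbb => bbabbb => bbbbb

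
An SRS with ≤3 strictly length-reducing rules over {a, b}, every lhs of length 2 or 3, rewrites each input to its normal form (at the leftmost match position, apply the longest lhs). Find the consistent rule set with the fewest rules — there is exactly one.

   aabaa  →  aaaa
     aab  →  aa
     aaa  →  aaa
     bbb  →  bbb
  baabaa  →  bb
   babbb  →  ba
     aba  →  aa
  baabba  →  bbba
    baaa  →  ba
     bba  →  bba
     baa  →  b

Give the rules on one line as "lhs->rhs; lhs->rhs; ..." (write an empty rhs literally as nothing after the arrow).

ab->a; baa->b

  | aabaa => aaaa
  | aab => aa
  | aaa
  | bbb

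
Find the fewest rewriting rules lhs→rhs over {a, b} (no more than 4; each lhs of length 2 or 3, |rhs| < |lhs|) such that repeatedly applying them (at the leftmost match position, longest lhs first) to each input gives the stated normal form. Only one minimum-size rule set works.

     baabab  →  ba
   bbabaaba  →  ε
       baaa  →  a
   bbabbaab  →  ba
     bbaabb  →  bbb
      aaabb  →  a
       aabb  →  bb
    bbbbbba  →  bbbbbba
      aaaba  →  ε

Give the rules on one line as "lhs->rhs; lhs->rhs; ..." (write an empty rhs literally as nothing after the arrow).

  | baabab => bab => ba
  | bbabaaba => bbaaaba => baba => baa => ε
  | baaa => a
  | bbabbaab => bbabaab => bbaaab => bab => ba

aa->; ab->a; baa->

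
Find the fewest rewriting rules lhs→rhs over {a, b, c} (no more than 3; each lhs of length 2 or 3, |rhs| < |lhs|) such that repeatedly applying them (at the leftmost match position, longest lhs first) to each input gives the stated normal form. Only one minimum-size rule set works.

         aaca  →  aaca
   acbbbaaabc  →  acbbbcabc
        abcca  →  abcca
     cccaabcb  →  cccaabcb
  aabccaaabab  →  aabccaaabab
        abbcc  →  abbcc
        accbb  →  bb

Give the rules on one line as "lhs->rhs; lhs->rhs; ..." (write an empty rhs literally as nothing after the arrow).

acc->; baa->bc

  | aaca
  | acbbbaaabc => acbbbcabc
  | abcca
  | cccaabcb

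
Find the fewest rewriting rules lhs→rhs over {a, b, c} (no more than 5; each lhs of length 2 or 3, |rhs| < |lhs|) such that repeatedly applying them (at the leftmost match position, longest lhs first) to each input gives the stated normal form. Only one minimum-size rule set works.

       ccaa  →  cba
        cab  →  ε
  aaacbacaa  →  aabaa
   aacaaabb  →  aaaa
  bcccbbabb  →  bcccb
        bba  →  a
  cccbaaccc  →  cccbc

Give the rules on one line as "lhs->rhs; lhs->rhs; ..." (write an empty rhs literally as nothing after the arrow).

  | ccaa => cba
  | cab => bb => ε
  | aaacbacaa => aabacaa => aabaa
  | aacaaabb => aaaabb => aaaa

ac->; bb->; bbb->cb; ca->b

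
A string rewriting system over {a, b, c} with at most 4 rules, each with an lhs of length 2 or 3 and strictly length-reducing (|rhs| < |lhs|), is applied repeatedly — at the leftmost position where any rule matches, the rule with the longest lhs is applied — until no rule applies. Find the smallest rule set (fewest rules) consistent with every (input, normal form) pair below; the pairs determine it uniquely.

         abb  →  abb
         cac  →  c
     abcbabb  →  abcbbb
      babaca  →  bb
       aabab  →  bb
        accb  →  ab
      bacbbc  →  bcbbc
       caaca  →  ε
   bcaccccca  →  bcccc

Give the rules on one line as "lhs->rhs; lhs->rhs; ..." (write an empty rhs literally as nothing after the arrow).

aa->; ac->a; ba->b; ca->

  | abb
  | cac => c
  | abcbabb => abcbbb
  | babaca => bbaca => bbca => bb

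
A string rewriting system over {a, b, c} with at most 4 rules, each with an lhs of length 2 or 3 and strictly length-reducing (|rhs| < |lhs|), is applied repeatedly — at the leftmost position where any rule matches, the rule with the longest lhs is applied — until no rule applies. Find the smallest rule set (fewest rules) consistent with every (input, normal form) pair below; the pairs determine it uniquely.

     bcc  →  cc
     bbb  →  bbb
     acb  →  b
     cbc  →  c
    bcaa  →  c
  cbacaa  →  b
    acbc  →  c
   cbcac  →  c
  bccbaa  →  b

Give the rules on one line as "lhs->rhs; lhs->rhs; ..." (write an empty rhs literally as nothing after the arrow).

aa->; ac->; bc->c; cb->b

  | bcc => cc
  | bbb
  | acb => b
  | cbc => bc => c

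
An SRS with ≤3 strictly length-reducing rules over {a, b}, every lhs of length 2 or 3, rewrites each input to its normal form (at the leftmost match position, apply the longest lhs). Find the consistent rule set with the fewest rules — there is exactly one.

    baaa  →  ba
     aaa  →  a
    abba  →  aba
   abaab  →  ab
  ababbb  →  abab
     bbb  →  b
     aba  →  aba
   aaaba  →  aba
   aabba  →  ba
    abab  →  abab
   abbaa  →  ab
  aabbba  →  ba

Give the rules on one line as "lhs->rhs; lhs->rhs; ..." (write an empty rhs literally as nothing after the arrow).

  | baaa => ba
  | aaa => a
  | abba => aba
  | abaab => abb => ab

aa->; bb->b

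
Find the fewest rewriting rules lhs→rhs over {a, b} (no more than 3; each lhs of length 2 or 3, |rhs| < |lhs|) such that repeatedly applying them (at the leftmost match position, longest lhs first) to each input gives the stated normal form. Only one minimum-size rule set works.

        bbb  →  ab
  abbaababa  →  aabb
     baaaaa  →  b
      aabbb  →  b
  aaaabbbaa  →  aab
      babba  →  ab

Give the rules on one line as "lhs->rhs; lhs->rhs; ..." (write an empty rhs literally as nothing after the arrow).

aaa->; ba->b; bbb->ab

  | bbb => ab
  | abbaababa => abbababa => abbbaba => aababa => aabba => aabb
  | baaaaa => baaaa => baaa => baa => ba => b
  | aabbb => aaab => b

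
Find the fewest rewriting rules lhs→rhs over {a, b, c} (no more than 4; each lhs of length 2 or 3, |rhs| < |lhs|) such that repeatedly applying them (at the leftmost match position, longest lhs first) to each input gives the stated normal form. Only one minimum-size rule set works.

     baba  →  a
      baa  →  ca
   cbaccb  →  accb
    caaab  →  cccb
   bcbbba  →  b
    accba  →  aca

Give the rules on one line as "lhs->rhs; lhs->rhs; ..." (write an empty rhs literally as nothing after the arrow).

  | baba => cba => a
  | baa => ca
  | cbaccb => accb
  | caaab => cccb

aaa->cc; ba->c; bc->; cba->a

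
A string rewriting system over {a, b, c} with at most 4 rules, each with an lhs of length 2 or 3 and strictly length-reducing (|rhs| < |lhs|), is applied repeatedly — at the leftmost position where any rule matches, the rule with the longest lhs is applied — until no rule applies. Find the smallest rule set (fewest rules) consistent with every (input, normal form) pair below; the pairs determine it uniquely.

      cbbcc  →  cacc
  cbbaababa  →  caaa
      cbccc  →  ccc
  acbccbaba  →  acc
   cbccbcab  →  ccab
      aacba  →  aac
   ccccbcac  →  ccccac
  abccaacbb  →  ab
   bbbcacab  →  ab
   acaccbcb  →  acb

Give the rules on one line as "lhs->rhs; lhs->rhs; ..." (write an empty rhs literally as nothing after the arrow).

  | cbbcc => cacc
  | cbbaababa => caaababa => caaaba => caaa
  | cbccc => ccc
  | acbccbaba => accbaba => accba => acc

aca->ab; ba->; bc->; cbb->ca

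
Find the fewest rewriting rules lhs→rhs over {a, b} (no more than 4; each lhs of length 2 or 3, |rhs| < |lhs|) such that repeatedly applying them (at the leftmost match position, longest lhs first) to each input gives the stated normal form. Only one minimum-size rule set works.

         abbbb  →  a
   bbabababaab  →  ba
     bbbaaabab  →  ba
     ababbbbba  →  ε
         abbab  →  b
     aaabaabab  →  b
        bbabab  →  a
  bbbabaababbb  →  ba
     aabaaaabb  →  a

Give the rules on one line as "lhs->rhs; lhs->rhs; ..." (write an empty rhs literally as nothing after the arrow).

  | abbbb => abbb => abb => ab => a
  | bbabababaab => babababaab => baababaab => bbabaab => babaab => baaab => bab => ba
  | bbbaaabab => abaaabab => aaaabab => aabab => bab => ba
  | ababbbbba => aabbbbba => bbbbba => abbba => abba => aba => aa => ε

aa->; ab->a; bb->a; bba->ba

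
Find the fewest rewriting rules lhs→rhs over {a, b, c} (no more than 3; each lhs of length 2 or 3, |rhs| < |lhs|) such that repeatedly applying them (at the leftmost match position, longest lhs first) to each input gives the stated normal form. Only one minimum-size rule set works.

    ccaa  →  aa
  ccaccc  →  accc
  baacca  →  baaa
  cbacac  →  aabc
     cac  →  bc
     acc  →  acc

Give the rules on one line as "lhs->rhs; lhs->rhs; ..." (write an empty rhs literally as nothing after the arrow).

ca->b; cb->a

  | ccaa => cba => aa
  | ccaccc => cbccc => accc
  | baacca => baacb => baaa
  | cbacac => aacac => aabc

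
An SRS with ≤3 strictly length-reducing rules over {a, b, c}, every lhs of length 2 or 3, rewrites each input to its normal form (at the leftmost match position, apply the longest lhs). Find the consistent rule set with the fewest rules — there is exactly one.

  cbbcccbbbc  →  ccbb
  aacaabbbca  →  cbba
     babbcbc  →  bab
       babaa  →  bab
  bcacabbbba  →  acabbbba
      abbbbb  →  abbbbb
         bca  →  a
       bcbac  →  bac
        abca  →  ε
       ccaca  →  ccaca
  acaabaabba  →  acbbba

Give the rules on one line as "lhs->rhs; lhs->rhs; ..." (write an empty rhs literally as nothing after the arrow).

aa->; bc->

  | cbbcccbbbc => cbccbbbc => ccbbbc => ccbb
  | aacaabbbca => caabbbca => cbbbca => cbba
  | babbcbc => babbc => bab
  | babaa => bab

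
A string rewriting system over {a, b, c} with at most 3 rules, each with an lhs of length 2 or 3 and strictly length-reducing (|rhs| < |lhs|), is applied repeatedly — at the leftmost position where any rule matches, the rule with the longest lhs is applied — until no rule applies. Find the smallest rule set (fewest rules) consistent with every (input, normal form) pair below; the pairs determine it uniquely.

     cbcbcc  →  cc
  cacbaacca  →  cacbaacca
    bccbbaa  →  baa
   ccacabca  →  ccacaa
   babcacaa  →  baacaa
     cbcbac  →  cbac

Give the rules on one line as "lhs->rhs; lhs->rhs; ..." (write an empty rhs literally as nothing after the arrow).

  | cbcbcc => cbcc => cc
  | cacbaacca
  | bccbbaa => cbbaa => baa
  | ccacabca => ccacaa

bc->; cbb->b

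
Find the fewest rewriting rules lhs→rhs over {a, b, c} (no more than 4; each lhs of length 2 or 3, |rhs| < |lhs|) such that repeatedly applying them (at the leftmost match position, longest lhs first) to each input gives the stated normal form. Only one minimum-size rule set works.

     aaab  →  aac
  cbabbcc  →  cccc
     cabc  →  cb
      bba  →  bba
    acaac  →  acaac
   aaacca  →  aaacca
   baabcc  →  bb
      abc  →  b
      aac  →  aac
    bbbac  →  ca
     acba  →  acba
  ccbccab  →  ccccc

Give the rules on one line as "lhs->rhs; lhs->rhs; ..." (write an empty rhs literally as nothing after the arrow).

  | aaab => aac
  | cbabbcc => cbcbcc => ccbcc => cccc
  | cabc => cb
  | bba

ab->c; abc->b; bac->ca; bc->c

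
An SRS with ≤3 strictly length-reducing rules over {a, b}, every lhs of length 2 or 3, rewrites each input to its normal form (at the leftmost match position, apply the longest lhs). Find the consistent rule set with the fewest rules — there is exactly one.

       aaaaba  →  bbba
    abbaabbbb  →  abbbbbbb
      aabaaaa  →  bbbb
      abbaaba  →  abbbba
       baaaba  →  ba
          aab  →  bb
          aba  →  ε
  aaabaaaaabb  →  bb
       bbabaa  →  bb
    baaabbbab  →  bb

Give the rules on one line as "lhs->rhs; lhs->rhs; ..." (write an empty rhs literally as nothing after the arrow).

aa->b; aba->; bab->

  | aaaaba => baaba => bbba
  | abbaabbbb => abbbbbbb
  | aabaaaa => bbaaaa => bbbaa => bbbb
  | abbaaba => abbbba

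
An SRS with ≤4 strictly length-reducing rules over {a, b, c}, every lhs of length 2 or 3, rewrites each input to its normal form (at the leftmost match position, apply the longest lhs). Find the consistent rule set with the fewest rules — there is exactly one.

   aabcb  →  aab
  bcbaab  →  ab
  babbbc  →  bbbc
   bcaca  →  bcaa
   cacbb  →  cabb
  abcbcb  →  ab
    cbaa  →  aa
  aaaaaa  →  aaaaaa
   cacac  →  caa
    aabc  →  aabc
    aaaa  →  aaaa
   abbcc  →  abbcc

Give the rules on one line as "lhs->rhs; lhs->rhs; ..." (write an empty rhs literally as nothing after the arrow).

ac->a; ba->; cb->

  | aabcb => aab
  | bcbaab => baab => ab
  | babbbc => bbbc
  | bcaca => bcaa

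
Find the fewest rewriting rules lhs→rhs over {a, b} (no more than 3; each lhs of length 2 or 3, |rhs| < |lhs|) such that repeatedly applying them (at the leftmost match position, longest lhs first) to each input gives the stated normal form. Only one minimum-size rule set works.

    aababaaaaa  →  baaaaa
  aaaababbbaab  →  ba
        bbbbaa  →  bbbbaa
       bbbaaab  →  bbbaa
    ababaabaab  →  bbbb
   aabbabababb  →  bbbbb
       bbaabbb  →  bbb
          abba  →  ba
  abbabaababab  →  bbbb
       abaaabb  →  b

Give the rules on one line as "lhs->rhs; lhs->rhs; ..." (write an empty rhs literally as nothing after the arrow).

  | aababaaaaa => abbaaaaa => baaaaa
  | aaaababbbaab => aaabbbbaab => aabbbaab => abbaab => baab => ba
  | bbbbaa
  | bbbaaab => bbbaa

ab->; aba->b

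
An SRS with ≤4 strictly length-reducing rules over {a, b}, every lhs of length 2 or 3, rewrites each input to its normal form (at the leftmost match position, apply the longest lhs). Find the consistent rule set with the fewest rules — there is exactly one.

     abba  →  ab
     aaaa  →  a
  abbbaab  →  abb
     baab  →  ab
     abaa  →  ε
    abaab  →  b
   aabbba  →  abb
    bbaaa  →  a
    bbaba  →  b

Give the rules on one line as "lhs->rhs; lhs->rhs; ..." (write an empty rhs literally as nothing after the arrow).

aa->a; aba->b; ba->

  | abba => ab
  | aaaa => aaa => aa => a
  | abbbaab => abbab => abb
  | baab => ab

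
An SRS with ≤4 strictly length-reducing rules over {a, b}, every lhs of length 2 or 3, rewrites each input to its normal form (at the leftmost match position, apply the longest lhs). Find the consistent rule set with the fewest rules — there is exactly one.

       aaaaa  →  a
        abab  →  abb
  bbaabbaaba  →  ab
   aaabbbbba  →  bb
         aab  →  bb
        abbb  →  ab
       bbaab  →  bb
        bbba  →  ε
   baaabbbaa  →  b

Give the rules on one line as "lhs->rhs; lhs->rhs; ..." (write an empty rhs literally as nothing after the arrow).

  | aaaaa => baaa => a
  | abab => abb
  | bbaabbaaba => bbbaaba => baaaba => aba => ab
  | aaabbbbba => babbbbba => bbbbbba => babbba => bbbba => baba => bba => bb

aa->b; ba->b; baa->; bbb->ba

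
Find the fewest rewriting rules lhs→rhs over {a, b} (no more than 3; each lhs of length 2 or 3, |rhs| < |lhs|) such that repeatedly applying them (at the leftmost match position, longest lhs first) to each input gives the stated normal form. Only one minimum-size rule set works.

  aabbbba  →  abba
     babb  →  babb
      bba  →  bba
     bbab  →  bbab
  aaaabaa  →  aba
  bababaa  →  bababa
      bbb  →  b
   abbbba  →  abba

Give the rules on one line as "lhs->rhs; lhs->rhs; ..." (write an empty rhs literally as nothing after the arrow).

  | aabbbba => abbbba => abba
  | babb
  | bba
  | bbab

aa->a; bbb->b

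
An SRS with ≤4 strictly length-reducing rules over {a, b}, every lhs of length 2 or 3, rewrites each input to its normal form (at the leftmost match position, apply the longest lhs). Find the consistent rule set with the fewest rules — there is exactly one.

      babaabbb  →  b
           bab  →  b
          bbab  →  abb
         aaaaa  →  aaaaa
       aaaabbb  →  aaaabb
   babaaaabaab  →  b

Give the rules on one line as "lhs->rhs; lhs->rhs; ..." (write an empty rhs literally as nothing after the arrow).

  | babaabbb => baaabbb => baabbb => babbb => babb => bab => ba => b
  | bab => ba => b
  | bbab => abb
  | aaaaa

ba->b; bab->ba; bba->ab; bbb->bb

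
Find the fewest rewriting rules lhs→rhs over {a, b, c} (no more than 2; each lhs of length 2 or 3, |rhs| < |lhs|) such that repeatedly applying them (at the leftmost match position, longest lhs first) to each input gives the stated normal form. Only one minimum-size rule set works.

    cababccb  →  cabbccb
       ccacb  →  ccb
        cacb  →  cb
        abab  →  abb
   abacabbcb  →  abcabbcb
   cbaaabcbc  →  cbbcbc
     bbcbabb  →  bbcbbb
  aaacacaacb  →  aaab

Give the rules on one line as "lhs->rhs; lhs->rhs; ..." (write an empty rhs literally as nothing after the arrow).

  | cababccb => cabbccb
  | ccacb => ccb
  | cacb => cb
  | abab => abb

ac->; ba->b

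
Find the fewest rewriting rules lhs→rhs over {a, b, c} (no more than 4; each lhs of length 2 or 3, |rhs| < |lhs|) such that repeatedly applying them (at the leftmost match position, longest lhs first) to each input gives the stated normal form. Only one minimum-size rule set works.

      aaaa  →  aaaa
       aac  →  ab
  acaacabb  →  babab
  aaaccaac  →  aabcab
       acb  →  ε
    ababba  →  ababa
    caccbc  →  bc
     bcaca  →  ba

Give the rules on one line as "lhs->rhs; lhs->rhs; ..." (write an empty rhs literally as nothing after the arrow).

ac->b; acb->; bb->b; cb->b

  | aaaa
  | aac => ab
  | acaacabb => baacabb => bababb => babab
  | aaaccaac => aabcaac => aabcab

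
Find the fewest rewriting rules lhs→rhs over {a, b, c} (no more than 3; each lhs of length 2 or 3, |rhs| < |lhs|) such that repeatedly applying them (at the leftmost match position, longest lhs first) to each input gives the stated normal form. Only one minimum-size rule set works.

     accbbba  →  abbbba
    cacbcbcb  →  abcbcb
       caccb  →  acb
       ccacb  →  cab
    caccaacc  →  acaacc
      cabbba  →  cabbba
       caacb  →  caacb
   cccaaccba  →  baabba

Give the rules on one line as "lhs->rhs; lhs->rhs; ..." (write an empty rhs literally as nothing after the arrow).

  | accbbba => abbbba
  | cacbcbcb => abcbcb
  | caccb => acb
  | ccacb => cab

cac->a; ccb->bb; ccc->b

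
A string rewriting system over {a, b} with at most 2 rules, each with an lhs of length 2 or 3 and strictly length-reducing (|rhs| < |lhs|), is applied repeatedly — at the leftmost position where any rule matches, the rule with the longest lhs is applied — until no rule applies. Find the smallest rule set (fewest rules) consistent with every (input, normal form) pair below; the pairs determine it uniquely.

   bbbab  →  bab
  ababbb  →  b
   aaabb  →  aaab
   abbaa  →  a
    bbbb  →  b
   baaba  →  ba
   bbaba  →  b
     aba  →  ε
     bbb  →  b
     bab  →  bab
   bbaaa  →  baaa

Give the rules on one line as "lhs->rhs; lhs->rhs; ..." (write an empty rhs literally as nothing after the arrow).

aba->; bb->b

  | bbbab => bbab => bab
  | ababbb => bbb => bb => b
  | aaabb => aaab
  | abbaa => abaa => a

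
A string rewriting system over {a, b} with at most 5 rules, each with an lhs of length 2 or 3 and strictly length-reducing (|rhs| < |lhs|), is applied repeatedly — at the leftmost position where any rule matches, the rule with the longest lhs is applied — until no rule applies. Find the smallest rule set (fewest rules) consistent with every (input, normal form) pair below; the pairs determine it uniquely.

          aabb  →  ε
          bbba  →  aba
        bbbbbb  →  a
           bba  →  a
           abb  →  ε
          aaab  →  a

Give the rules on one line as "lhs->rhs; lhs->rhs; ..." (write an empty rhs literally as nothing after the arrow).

aa->a; aaa->b; abb->; bb->a

  | aabb => abb => ε
  | bbba => aba
  | bbbbbb => abbbb => bb => a
  | bba => aa => a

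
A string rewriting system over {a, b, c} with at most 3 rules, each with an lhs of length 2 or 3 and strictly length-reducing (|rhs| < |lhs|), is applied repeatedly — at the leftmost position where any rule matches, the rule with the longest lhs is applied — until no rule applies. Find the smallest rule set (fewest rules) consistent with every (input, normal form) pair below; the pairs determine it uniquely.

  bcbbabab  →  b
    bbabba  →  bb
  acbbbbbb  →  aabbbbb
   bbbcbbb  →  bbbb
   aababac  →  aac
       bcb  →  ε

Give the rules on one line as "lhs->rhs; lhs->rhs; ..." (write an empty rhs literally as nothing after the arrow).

  | bcbbabab => bababab => babab => bab => b
  | bbabba => bbba => bb
  | acbbbbbb => aabbbbb
  | bbbcbbb => bbbabb => bbbb

ba->; cb->a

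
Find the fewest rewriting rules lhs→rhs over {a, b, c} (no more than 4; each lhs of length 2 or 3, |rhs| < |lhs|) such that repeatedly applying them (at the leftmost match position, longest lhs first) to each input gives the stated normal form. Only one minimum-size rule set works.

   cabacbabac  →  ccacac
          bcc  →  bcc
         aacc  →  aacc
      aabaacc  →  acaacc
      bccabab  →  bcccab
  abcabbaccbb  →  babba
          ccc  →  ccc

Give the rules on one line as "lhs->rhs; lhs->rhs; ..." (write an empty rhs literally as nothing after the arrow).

aba->ca; abc->b; cb->

  | cabacbabac => ccacbabac => ccaabac => ccacac
  | bcc
  | aacc
  | aabaacc => acaacc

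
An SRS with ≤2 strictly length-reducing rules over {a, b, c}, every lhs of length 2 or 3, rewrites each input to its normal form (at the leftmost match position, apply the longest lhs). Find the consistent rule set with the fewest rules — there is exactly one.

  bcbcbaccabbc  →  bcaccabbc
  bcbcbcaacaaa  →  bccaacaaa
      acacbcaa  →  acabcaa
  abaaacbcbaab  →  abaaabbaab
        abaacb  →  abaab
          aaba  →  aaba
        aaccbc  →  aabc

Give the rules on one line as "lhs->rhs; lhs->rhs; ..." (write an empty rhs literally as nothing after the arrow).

bbb->bc; cb->b

  | bcbcbaccabbc => bbcbaccabbc => bbbaccabbc => bcaccabbc
  | bcbcbcaacaaa => bbcbcaacaaa => bbbcaacaaa => bccaacaaa
  | acacbcaa => acabcaa
  | abaaacbcbaab => abaaabcbaab => abaaabbaab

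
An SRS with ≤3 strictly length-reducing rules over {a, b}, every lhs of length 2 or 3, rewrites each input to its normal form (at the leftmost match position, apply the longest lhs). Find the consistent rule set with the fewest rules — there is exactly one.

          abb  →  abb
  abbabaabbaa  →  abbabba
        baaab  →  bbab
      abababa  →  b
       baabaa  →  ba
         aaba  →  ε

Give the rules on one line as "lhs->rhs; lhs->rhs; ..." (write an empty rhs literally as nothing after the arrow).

  | abb
  | abbabaabbaa => abbabbaa => abbabba
  | baaab => bbab
  | abababa => baba => b

aa->a; aaa->ba; aba->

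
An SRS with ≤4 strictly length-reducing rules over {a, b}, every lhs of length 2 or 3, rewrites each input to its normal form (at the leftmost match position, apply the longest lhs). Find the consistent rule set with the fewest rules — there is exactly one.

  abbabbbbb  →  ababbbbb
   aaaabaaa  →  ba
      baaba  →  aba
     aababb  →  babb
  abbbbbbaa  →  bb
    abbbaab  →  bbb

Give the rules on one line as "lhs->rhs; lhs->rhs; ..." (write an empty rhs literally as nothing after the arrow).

aa->b; baa->ab; bba->ba

  | abbabbbbb => ababbbbb
  | aaaabaaa => baabaaa => abbaaa => abaaa => aaba => bba => ba
  | baaba => abba => aba
  | aababb => bbabb => babb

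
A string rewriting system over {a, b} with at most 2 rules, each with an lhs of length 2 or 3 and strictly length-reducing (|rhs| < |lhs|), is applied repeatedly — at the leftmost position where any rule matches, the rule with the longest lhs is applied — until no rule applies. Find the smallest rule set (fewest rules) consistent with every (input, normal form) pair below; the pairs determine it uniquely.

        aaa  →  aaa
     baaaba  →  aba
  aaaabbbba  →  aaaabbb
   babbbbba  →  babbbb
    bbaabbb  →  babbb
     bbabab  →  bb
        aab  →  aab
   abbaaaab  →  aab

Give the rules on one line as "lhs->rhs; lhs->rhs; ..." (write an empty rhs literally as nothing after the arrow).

baa->; bba->b

  | aaa
  | baaaba => aba
  | aaaabbbba => aaaabbb
  | babbbbba => babbbb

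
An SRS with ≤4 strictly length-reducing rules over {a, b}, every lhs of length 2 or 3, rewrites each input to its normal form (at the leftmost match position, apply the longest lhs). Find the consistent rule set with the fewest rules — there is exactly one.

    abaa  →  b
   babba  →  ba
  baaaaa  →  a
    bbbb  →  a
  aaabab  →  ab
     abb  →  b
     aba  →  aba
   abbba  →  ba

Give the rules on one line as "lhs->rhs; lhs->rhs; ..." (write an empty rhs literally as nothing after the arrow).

aa->b; bab->; bb->a; bbb->bb

  | abaa => abb => aa => b
  | babba => ba
  | baaaaa => bbaaa => aaaa => baa => bb => a
  | bbbb => bbb => bb => a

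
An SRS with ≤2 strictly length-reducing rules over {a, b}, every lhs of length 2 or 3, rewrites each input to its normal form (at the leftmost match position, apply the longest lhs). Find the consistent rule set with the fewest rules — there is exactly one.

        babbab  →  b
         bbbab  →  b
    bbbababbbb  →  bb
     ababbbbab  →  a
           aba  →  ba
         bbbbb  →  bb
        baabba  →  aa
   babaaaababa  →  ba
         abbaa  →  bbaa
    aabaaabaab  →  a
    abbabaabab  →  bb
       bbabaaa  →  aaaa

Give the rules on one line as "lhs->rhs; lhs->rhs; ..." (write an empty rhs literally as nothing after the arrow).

ab->b; bbb->a

  | babbab => bbbab => aab => ab => b
  | bbbab => aab => ab => b
  | bbbababbbb => aababbbb => ababbbb => babbbb => bbbbb => abb => bb
  | ababbbbab => babbbbab => bbbbbab => abbab => bbab => bbb => a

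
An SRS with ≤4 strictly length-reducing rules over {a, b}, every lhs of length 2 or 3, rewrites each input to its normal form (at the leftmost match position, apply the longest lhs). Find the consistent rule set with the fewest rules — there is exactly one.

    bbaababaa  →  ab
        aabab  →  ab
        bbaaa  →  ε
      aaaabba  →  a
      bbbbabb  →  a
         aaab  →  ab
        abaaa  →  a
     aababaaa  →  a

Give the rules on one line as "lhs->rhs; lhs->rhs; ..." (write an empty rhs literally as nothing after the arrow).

  | bbaababaa => babbabaa => abbabaa => aabaa => baa => ab
  | aabab => bab => ab
  | bbaaa => baba => aba => aa => ε
  | aaaabba => aabba => bba => ba => a

aa->; abb->a; ba->a; baa->ab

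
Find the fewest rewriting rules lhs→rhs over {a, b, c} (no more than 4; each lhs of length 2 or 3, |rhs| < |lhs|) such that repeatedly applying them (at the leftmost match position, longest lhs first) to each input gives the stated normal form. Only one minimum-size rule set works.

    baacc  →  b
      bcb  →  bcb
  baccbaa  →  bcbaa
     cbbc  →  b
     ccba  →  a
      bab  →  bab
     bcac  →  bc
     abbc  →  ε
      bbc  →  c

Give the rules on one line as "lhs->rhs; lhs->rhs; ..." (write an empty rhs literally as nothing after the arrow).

  | baacc => bac => b
  | bcb
  | baccbaa => bcbaa
  | cbbc => cc => b

ac->; bb->; cc->b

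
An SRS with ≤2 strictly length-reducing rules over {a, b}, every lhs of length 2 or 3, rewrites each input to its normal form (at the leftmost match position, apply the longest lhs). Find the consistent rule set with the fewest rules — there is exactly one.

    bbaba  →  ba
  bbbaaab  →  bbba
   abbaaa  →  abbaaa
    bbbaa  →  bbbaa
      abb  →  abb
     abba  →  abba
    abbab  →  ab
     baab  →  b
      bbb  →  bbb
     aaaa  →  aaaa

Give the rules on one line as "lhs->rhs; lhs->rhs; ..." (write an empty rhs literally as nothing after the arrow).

aab->; bab->

  | bbaba => ba
  | bbbaaab => bbba
  | abbaaa
  | bbbaa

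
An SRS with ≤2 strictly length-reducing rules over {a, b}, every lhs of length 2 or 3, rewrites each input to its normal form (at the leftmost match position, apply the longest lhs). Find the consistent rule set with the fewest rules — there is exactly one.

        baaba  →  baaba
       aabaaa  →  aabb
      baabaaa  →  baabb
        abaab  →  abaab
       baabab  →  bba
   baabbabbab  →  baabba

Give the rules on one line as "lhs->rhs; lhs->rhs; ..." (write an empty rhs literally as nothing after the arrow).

aaa->b; bab->aa

  | baaba
  | aabaaa => aabb
  | baabaaa => baabb
  | abaab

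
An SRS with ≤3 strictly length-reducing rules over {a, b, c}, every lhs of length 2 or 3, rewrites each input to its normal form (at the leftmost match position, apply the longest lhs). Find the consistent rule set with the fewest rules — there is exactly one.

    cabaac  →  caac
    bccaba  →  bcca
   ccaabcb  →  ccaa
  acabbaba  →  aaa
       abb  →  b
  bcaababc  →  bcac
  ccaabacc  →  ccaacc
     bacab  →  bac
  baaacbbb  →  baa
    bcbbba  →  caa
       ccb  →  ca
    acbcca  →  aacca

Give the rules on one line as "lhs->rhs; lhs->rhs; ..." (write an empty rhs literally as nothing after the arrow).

ab->; bab->cc; cb->a

  | cabaac => caac
  | bccaba => bcca
  | ccaabcb => ccacb => ccaa
  | acabbaba => acbaba => aaaba => aaa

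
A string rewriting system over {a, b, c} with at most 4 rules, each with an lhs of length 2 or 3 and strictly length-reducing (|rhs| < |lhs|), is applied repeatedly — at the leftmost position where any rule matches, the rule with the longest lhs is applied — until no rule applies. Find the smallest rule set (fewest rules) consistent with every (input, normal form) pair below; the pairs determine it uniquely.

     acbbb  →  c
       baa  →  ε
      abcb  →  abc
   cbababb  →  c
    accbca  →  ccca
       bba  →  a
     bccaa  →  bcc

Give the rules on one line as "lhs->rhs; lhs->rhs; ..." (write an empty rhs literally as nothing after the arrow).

aa->; ac->c; ba->a; cb->c

  | acbbb => cbbb => cbb => cb => c
  | baa => aa => ε
  | abcb => abc
  | cbababb => cababb => caabb => cbb => cb => c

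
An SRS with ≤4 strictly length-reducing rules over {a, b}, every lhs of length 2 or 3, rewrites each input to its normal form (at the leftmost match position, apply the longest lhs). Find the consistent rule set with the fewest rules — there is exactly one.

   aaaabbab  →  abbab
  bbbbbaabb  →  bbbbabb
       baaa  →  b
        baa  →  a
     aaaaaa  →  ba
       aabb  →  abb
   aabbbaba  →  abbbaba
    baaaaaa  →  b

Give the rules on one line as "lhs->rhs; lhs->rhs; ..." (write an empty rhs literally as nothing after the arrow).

aa->b; aab->ab; baa->a

  | aaaabbab => baabbab => abbab
  | bbbbbaabb => bbbbabb
  | baaa => aa => b
  | baa => a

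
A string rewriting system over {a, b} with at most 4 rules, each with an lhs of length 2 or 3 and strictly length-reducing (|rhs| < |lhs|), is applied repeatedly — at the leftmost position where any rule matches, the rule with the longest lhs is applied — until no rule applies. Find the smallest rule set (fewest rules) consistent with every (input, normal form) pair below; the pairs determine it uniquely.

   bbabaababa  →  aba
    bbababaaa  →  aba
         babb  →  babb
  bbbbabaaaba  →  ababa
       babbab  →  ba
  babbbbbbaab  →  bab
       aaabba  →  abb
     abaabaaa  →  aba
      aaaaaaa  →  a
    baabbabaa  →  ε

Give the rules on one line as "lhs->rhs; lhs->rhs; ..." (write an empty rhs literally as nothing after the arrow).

aa->; aab->; bba->bb; bbb->aa

  | bbabaababa => bbbaababa => aaaababa => aababa => aba
  | bbababaaa => bbbabaaa => aaabaaa => abaaa => aba
  | babb
  | bbbbabaaaba => aababaaaba => abaaaba => ababa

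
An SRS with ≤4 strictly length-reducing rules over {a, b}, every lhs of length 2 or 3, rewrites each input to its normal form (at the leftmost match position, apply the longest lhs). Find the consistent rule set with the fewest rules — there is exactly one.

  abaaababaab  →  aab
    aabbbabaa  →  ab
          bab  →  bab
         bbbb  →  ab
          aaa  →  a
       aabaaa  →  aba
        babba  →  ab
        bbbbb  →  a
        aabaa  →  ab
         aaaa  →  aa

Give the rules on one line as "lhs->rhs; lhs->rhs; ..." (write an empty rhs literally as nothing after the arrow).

  | abaaababaab => aabababaab => aababaabb => aabaabbb => aaabbbb => abbbb => aab
  | aabbbabaa => aaaabaa => aabaa => aaab => ab
  | bab
  | bbbb => ab

aaa->a; baa->ab; bb->; bbb->a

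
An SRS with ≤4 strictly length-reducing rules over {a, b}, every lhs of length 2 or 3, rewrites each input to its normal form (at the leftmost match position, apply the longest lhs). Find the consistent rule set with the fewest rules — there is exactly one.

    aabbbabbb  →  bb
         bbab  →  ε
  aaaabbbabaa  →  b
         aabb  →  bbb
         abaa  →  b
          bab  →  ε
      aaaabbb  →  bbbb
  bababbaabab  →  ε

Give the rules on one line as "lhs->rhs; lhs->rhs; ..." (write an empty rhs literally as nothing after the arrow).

  | aabbbabbb => bbbbabbb => bbbabbb => bbabbb => babbb => abbb => bb
  | bbab => bab => ab => ε
  | aaaabbbabaa => baabbbabaa => aabbbabaa => bbbbabaa => bbbabaa => bbabaa => babaa => abaa => aa => b
  | aabb => bbb

aa->b; ab->; ba->a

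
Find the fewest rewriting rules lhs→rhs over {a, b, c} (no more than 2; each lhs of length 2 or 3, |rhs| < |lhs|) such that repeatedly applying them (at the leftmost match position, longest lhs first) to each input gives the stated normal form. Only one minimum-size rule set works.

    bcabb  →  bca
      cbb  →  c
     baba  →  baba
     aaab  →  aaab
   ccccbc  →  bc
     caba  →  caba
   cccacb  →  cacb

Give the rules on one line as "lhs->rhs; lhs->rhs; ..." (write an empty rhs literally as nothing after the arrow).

  | bcabb => bca
  | cbb => c
  | baba
  | aaab

bb->; cc->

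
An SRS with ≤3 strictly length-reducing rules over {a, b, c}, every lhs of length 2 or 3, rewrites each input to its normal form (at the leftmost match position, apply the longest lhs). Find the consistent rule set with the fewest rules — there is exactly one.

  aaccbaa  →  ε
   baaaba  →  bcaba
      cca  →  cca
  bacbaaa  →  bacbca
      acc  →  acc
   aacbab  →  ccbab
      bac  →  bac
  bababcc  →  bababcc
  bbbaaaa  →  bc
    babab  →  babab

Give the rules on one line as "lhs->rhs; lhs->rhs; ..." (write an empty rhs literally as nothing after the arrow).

aa->c; bbc->; ccc->b

  | aaccbaa => cccbaa => bbaa => bbc => ε
  | baaaba => bcaba
  | cca
  | bacbaaa => bacbca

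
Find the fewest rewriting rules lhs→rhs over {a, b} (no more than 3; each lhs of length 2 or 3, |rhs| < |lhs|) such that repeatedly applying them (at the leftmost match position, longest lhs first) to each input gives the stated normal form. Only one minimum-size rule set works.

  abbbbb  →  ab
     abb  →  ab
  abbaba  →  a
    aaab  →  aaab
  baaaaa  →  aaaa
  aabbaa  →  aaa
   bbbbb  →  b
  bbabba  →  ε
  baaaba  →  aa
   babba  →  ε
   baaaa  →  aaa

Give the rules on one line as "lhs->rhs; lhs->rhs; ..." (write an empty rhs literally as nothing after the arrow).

  | abbbbb => abbbb => abbb => abb => ab
  | abb => ab
  | abbaba => ababa => aba => a
  | aaab

ba->; bb->b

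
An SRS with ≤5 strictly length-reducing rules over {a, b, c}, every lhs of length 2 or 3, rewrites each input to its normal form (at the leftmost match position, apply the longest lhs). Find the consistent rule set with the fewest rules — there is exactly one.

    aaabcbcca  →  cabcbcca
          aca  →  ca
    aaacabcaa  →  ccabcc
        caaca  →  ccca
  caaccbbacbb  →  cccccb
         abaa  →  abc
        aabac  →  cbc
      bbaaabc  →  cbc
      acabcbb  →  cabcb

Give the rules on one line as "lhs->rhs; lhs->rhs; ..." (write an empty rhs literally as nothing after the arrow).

  | aaabcbcca => cabcbcca
  | aca => ca
  | aaacabcaa => cacabcaa => ccabcaa => ccabcc
  | caaca => ccca

aa->c; ac->c; bb->b; bba->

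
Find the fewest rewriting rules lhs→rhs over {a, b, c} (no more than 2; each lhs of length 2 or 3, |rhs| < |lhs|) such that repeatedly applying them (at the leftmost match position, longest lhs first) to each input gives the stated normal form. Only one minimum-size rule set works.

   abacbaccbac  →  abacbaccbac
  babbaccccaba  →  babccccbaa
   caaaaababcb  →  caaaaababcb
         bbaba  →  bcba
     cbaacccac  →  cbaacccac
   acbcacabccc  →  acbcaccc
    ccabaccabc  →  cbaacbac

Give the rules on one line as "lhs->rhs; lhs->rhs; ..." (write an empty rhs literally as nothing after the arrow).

  | abacbaccbac
  | babbaccccaba => babcccccaba => babccccbaa
  | caaaaababcb
  | bbaba => bcba

bba->bc; cab->ba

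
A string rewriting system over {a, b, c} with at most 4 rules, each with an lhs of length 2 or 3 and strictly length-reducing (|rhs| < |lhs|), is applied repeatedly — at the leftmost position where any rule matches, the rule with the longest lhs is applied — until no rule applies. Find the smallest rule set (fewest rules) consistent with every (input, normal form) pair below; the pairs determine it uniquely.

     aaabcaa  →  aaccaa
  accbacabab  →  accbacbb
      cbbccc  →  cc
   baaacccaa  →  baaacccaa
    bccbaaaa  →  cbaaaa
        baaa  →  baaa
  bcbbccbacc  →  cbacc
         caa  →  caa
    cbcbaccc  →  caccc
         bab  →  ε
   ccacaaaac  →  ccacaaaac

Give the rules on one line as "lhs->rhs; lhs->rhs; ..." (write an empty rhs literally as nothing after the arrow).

ab->c; aba->b; bc->; bcb->

  | aaabcaa => aaccaa
  | accbacabab => accbacbb
  | cbbccc => cbcc => cc
  | baaacccaa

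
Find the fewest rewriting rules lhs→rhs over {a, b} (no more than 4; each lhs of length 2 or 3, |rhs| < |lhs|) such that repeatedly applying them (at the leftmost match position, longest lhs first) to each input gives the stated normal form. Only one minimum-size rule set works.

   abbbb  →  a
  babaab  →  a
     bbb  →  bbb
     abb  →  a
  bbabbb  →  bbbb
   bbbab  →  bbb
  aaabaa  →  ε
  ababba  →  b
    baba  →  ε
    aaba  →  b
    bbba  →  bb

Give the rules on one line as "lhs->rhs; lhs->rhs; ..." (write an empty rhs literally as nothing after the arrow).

  | abbbb => abbb => abb => ab => a
  | babaab => baab => ab => a
  | bbb
  | abb => ab => a

aaa->b; ab->a; ba->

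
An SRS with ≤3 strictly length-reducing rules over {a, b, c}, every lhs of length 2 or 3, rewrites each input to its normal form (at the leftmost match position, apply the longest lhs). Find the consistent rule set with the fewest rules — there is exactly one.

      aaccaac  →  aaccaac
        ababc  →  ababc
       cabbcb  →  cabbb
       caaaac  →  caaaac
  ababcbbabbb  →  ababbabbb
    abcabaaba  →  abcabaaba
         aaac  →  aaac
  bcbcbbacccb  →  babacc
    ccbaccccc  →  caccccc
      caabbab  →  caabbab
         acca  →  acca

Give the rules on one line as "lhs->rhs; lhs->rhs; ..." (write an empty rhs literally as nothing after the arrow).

  | aaccaac
  | ababc
  | cabbcb => cabbb
  | caaaac

bbc->bb; cb->; cbc->ac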